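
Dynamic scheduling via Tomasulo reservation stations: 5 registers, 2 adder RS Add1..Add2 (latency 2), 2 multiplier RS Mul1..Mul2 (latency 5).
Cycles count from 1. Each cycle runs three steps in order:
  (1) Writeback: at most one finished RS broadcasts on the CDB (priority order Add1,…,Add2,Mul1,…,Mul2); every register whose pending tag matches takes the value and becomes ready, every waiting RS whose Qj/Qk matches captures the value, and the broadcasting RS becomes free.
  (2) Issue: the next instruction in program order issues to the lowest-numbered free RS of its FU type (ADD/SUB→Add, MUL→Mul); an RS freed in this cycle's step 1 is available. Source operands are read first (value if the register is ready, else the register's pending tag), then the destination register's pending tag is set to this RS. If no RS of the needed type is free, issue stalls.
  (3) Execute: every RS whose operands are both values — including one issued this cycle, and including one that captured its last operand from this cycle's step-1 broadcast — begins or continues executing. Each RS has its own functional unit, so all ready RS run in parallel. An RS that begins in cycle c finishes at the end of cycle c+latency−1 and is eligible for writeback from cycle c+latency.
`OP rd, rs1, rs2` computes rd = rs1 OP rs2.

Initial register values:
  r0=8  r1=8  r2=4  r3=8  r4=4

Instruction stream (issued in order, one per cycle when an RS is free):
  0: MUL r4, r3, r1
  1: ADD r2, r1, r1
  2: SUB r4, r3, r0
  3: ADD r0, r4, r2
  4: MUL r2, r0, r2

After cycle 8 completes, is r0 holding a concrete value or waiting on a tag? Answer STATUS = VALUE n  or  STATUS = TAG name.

  c1: issue MUL r4<-Mul1  regs: r0:8,r1:8,r2:4,r3:8,r4:Mul1
  c2: issue ADD r2<-Add1  regs: r0:8,r1:8,r2:Add1,r3:8,r4:Mul1
  c3: issue SUB r4<-Add2  regs: r0:8,r1:8,r2:Add1,r3:8,r4:Add2
  c4: CDB Add1=16; issue ADD r0<-Add1  regs: r0:Add1,r1:8,r2:16,r3:8,r4:Add2
  c5: CDB Add2=0; issue MUL r2<-Mul2  regs: r0:Add1,r1:8,r2:Mul2,r3:8,r4:0
  c6: CDB Mul1=64  regs: r0:Add1,r1:8,r2:Mul2,r3:8,r4:0
  c7: CDB Add1=16  regs: r0:16,r1:8,r2:Mul2,r3:8,r4:0
  c8: -  regs: r0:16,r1:8,r2:Mul2,r3:8,r4:0

STATUS = VALUE 16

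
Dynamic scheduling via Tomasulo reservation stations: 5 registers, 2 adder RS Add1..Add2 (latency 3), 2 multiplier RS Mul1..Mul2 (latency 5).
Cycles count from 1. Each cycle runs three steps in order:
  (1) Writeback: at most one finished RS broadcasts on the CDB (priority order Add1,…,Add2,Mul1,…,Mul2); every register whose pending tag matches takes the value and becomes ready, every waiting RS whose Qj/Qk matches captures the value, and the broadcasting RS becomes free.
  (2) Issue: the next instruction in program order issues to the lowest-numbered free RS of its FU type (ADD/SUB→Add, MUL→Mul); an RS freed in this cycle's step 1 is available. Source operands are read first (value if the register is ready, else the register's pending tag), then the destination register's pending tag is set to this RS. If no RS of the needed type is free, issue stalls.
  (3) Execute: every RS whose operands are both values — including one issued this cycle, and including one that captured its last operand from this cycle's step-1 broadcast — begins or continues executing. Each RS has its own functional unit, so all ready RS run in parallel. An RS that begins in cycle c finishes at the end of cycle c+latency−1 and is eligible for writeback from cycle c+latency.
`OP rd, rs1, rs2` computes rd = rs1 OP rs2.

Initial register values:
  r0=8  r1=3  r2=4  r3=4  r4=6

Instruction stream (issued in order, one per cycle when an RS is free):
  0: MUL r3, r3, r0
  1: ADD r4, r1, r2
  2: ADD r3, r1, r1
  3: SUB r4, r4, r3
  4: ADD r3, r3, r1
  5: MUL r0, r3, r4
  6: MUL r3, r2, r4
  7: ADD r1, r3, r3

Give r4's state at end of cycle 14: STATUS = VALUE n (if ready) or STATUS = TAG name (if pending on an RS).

  c1: issue MUL r3<-Mul1  regs: r0:8,r1:3,r2:4,r3:Mul1,r4:6
  c2: issue ADD r4<-Add1  regs: r0:8,r1:3,r2:4,r3:Mul1,r4:Add1
  c3: issue ADD r3<-Add2  regs: r0:8,r1:3,r2:4,r3:Add2,r4:Add1
  c4: stall  regs: r0:8,r1:3,r2:4,r3:Add2,r4:Add1
  c5: CDB Add1=7; issue SUB r4<-Add1  regs: r0:8,r1:3,r2:4,r3:Add2,r4:Add1
  c6: CDB Add2=6; issue ADD r3<-Add2  regs: r0:8,r1:3,r2:4,r3:Add2,r4:Add1
  c7: CDB Mul1=32; issue MUL r0<-Mul1  regs: r0:Mul1,r1:3,r2:4,r3:Add2,r4:Add1
  c8: issue MUL r3<-Mul2  regs: r0:Mul1,r1:3,r2:4,r3:Mul2,r4:Add1
  c9: CDB Add1=1; issue ADD r1<-Add1  regs: r0:Mul1,r1:Add1,r2:4,r3:Mul2,r4:1
  c10: CDB Add2=9  regs: r0:Mul1,r1:Add1,r2:4,r3:Mul2,r4:1
  c11: -  regs: r0:Mul1,r1:Add1,r2:4,r3:Mul2,r4:1
  c12: -  regs: r0:Mul1,r1:Add1,r2:4,r3:Mul2,r4:1
  c13: -  regs: r0:Mul1,r1:Add1,r2:4,r3:Mul2,r4:1
  c14: CDB Mul2=4  regs: r0:Mul1,r1:Add1,r2:4,r3:4,r4:1

STATUS = VALUE 1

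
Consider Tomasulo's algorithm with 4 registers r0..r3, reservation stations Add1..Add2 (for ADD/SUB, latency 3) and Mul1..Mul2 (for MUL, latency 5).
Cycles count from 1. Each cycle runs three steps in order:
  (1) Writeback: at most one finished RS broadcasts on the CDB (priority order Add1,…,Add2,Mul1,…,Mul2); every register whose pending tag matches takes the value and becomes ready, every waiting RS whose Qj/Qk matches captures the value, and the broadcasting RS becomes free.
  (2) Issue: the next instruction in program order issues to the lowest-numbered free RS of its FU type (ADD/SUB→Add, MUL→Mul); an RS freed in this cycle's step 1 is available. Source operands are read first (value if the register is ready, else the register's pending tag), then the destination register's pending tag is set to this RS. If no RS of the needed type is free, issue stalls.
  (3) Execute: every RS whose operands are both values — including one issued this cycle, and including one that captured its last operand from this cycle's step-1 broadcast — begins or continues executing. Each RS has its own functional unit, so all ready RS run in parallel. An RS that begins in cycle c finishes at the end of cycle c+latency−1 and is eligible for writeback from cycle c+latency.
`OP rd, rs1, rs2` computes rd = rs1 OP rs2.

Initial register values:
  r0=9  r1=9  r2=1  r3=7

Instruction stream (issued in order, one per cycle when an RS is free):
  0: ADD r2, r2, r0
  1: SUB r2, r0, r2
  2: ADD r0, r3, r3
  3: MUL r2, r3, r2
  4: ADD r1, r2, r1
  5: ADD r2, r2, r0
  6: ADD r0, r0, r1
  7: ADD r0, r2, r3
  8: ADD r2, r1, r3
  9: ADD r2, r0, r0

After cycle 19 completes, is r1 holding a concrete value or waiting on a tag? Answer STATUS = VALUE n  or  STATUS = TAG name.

cycle 1: issue ADD r2<-Add1 // r0:9,r1:9,r2:Add1,r3:7
cycle 2: issue SUB r2<-Add2 // r0:9,r1:9,r2:Add2,r3:7
cycle 3: stall // r0:9,r1:9,r2:Add2,r3:7
cycle 4: CDB Add1=10; issue ADD r0<-Add1 // r0:Add1,r1:9,r2:Add2,r3:7
cycle 5: issue MUL r2<-Mul1 // r0:Add1,r1:9,r2:Mul1,r3:7
cycle 6: stall // r0:Add1,r1:9,r2:Mul1,r3:7
cycle 7: CDB Add1=14; issue ADD r1<-Add1 // r0:14,r1:Add1,r2:Mul1,r3:7
cycle 8: CDB Add2=-1; issue ADD r2<-Add2 // r0:14,r1:Add1,r2:Add2,r3:7
cycle 9: stall // r0:14,r1:Add1,r2:Add2,r3:7
cycle 10: stall // r0:14,r1:Add1,r2:Add2,r3:7
cycle 11: stall // r0:14,r1:Add1,r2:Add2,r3:7
cycle 12: stall // r0:14,r1:Add1,r2:Add2,r3:7
cycle 13: CDB Mul1=-7; stall // r0:14,r1:Add1,r2:Add2,r3:7
cycle 14: stall // r0:14,r1:Add1,r2:Add2,r3:7
cycle 15: stall // r0:14,r1:Add1,r2:Add2,r3:7
cycle 16: CDB Add1=2; issue ADD r0<-Add1 // r0:Add1,r1:2,r2:Add2,r3:7
cycle 17: CDB Add2=7; issue ADD r0<-Add2 // r0:Add2,r1:2,r2:7,r3:7
cycle 18: stall // r0:Add2,r1:2,r2:7,r3:7
cycle 19: CDB Add1=16; issue ADD r2<-Add1 // r0:Add2,r1:2,r2:Add1,r3:7

STATUS = VALUE 2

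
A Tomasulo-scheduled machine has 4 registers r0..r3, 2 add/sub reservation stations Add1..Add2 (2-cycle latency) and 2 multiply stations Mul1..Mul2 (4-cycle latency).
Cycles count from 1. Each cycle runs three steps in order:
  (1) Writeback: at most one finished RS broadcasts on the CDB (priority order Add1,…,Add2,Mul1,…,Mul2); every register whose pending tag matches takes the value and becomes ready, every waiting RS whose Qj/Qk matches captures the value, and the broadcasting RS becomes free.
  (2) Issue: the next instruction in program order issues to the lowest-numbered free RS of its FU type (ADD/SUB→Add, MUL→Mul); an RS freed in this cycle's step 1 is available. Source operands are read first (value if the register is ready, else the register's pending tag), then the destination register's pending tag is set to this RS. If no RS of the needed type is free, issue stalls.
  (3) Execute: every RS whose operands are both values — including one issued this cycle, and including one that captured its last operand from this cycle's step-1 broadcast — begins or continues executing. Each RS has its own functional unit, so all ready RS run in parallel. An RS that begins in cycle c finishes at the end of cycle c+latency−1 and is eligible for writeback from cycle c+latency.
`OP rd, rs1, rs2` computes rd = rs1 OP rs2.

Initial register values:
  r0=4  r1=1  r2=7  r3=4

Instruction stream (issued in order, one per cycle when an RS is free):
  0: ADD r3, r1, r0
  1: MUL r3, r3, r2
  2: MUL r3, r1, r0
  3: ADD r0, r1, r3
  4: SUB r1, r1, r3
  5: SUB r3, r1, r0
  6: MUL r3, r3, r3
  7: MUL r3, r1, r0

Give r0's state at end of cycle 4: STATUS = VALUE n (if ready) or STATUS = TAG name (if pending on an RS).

STATUS = TAG Add1

  c1: issue ADD r3<-Add1  regs: r0:4,r1:1,r2:7,r3:Add1
  c2: issue MUL r3<-Mul1  regs: r0:4,r1:1,r2:7,r3:Mul1
  c3: CDB Add1=5; issue MUL r3<-Mul2  regs: r0:4,r1:1,r2:7,r3:Mul2
  c4: issue ADD r0<-Add1  regs: r0:Add1,r1:1,r2:7,r3:Mul2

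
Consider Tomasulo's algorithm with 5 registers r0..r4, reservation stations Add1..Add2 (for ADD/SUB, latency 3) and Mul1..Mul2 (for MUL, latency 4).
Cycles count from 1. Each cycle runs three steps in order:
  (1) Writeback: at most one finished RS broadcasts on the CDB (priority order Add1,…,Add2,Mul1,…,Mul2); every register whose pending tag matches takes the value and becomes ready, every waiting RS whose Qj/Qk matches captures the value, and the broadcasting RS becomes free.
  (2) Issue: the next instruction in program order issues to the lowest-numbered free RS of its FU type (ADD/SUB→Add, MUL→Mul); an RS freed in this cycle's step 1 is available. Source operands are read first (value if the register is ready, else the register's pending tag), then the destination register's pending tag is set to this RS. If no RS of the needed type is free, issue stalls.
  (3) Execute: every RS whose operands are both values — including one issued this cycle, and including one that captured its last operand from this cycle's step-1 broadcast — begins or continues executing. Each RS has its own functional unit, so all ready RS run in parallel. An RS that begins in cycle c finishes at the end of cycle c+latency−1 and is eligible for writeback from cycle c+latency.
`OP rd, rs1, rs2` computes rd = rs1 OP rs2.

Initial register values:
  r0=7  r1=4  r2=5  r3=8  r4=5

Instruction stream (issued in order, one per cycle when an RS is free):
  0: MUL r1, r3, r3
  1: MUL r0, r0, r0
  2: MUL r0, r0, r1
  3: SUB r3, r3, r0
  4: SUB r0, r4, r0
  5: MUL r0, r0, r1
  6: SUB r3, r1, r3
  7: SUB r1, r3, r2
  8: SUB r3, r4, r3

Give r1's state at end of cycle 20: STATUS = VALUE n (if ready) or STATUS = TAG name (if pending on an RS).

STATUS = VALUE 3187

cycle 1: issue MUL r1<-Mul1 // r0:7,r1:Mul1,r2:5,r3:8,r4:5
cycle 2: issue MUL r0<-Mul2 // r0:Mul2,r1:Mul1,r2:5,r3:8,r4:5
cycle 3: stall // r0:Mul2,r1:Mul1,r2:5,r3:8,r4:5
cycle 4: stall // r0:Mul2,r1:Mul1,r2:5,r3:8,r4:5
cycle 5: CDB Mul1=64; issue MUL r0<-Mul1 // r0:Mul1,r1:64,r2:5,r3:8,r4:5
cycle 6: CDB Mul2=49; issue SUB r3<-Add1 // r0:Mul1,r1:64,r2:5,r3:Add1,r4:5
cycle 7: issue SUB r0<-Add2 // r0:Add2,r1:64,r2:5,r3:Add1,r4:5
cycle 8: issue MUL r0<-Mul2 // r0:Mul2,r1:64,r2:5,r3:Add1,r4:5
cycle 9: stall // r0:Mul2,r1:64,r2:5,r3:Add1,r4:5
cycle 10: CDB Mul1=3136; stall // r0:Mul2,r1:64,r2:5,r3:Add1,r4:5
cycle 11: stall // r0:Mul2,r1:64,r2:5,r3:Add1,r4:5
cycle 12: stall // r0:Mul2,r1:64,r2:5,r3:Add1,r4:5
cycle 13: CDB Add1=-3128; issue SUB r3<-Add1 // r0:Mul2,r1:64,r2:5,r3:Add1,r4:5
cycle 14: CDB Add2=-3131; issue SUB r1<-Add2 // r0:Mul2,r1:Add2,r2:5,r3:Add1,r4:5
cycle 15: stall // r0:Mul2,r1:Add2,r2:5,r3:Add1,r4:5
cycle 16: CDB Add1=3192; issue SUB r3<-Add1 // r0:Mul2,r1:Add2,r2:5,r3:Add1,r4:5
cycle 17: - // r0:Mul2,r1:Add2,r2:5,r3:Add1,r4:5
cycle 18: CDB Mul2=-200384 // r0:-200384,r1:Add2,r2:5,r3:Add1,r4:5
cycle 19: CDB Add1=-3187 // r0:-200384,r1:Add2,r2:5,r3:-3187,r4:5
cycle 20: CDB Add2=3187 // r0:-200384,r1:3187,r2:5,r3:-3187,r4:5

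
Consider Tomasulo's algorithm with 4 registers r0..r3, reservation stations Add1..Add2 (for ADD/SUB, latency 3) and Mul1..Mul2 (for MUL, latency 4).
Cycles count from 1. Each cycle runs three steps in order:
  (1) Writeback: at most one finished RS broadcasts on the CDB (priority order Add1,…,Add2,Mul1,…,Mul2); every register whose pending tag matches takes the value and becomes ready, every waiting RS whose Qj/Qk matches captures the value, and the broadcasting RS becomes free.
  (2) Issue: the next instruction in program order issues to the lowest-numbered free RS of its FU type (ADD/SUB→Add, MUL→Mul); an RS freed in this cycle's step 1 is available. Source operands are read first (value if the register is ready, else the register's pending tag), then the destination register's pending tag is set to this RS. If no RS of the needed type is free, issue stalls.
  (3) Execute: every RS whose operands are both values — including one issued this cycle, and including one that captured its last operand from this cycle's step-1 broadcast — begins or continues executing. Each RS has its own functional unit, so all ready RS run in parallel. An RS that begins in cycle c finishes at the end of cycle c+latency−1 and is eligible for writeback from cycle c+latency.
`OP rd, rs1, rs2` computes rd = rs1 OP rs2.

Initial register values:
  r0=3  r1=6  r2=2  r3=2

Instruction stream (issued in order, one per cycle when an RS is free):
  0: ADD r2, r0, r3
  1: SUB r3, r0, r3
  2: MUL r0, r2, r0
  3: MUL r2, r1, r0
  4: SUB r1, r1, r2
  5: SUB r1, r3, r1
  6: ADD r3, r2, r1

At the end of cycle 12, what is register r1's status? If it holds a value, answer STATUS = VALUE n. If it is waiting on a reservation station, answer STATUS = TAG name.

STATUS = TAG Add2

c1: issue ADD r2<-Add1 | r0:3,r1:6,r2:Add1,r3:2
c2: issue SUB r3<-Add2 | r0:3,r1:6,r2:Add1,r3:Add2
c3: issue MUL r0<-Mul1 | r0:Mul1,r1:6,r2:Add1,r3:Add2
c4: CDB Add1=5; issue MUL r2<-Mul2 | r0:Mul1,r1:6,r2:Mul2,r3:Add2
c5: CDB Add2=1; issue SUB r1<-Add1 | r0:Mul1,r1:Add1,r2:Mul2,r3:1
c6: issue SUB r1<-Add2 | r0:Mul1,r1:Add2,r2:Mul2,r3:1
c7: stall | r0:Mul1,r1:Add2,r2:Mul2,r3:1
c8: CDB Mul1=15; stall | r0:15,r1:Add2,r2:Mul2,r3:1
c9: stall | r0:15,r1:Add2,r2:Mul2,r3:1
c10: stall | r0:15,r1:Add2,r2:Mul2,r3:1
c11: stall | r0:15,r1:Add2,r2:Mul2,r3:1
c12: CDB Mul2=90; stall | r0:15,r1:Add2,r2:90,r3:1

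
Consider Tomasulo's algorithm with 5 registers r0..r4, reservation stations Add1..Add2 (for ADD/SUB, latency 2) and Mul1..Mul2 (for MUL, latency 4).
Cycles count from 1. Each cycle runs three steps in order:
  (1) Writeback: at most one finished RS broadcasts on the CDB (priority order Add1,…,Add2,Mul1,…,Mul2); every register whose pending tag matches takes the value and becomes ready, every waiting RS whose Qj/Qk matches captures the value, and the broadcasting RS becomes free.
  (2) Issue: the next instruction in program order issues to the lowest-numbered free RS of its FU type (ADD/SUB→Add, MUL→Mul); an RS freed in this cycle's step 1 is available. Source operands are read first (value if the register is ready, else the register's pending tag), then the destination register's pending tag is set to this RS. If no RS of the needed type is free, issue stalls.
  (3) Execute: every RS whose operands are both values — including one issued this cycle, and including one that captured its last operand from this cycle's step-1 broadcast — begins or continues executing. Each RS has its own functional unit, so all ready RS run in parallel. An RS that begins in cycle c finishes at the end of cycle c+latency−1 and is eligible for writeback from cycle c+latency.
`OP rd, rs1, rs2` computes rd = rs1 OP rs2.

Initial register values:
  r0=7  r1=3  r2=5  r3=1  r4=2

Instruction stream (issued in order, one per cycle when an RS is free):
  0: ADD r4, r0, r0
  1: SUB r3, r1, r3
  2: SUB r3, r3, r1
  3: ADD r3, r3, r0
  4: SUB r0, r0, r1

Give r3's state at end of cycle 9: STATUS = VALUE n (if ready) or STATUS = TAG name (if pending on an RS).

STATUS = VALUE 6

c1: issue ADD r4<-Add1 | r0:7,r1:3,r2:5,r3:1,r4:Add1
c2: issue SUB r3<-Add2 | r0:7,r1:3,r2:5,r3:Add2,r4:Add1
c3: CDB Add1=14; issue SUB r3<-Add1 | r0:7,r1:3,r2:5,r3:Add1,r4:14
c4: CDB Add2=2; issue ADD r3<-Add2 | r0:7,r1:3,r2:5,r3:Add2,r4:14
c5: stall | r0:7,r1:3,r2:5,r3:Add2,r4:14
c6: CDB Add1=-1; issue SUB r0<-Add1 | r0:Add1,r1:3,r2:5,r3:Add2,r4:14
c7: - | r0:Add1,r1:3,r2:5,r3:Add2,r4:14
c8: CDB Add1=4 | r0:4,r1:3,r2:5,r3:Add2,r4:14
c9: CDB Add2=6 | r0:4,r1:3,r2:5,r3:6,r4:14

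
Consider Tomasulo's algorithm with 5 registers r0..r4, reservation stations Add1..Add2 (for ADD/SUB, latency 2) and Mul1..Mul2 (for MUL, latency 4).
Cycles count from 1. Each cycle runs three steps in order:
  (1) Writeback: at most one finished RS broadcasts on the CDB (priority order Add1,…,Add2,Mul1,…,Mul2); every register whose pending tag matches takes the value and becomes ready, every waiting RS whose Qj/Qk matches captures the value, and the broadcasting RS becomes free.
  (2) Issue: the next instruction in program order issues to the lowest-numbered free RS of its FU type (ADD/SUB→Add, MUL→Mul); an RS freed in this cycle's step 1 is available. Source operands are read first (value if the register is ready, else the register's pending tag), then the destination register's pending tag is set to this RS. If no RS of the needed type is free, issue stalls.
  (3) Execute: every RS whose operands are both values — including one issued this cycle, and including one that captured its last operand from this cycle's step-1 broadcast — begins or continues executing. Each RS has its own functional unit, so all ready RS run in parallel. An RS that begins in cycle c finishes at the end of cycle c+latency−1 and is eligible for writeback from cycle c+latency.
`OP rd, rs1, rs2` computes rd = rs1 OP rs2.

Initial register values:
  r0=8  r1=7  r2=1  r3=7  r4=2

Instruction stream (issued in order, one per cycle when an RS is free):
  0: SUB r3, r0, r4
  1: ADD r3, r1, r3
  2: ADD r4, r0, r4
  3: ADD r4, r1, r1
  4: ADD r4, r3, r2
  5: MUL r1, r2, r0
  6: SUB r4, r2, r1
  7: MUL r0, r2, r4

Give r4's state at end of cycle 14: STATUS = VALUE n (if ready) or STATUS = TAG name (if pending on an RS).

cycle 1: issue SUB r3<-Add1 // r0:8,r1:7,r2:1,r3:Add1,r4:2
cycle 2: issue ADD r3<-Add2 // r0:8,r1:7,r2:1,r3:Add2,r4:2
cycle 3: CDB Add1=6; issue ADD r4<-Add1 // r0:8,r1:7,r2:1,r3:Add2,r4:Add1
cycle 4: stall // r0:8,r1:7,r2:1,r3:Add2,r4:Add1
cycle 5: CDB Add1=10; issue ADD r4<-Add1 // r0:8,r1:7,r2:1,r3:Add2,r4:Add1
cycle 6: CDB Add2=13; issue ADD r4<-Add2 // r0:8,r1:7,r2:1,r3:13,r4:Add2
cycle 7: CDB Add1=14; issue MUL r1<-Mul1 // r0:8,r1:Mul1,r2:1,r3:13,r4:Add2
cycle 8: CDB Add2=14; issue SUB r4<-Add1 // r0:8,r1:Mul1,r2:1,r3:13,r4:Add1
cycle 9: issue MUL r0<-Mul2 // r0:Mul2,r1:Mul1,r2:1,r3:13,r4:Add1
cycle 10: - // r0:Mul2,r1:Mul1,r2:1,r3:13,r4:Add1
cycle 11: CDB Mul1=8 // r0:Mul2,r1:8,r2:1,r3:13,r4:Add1
cycle 12: - // r0:Mul2,r1:8,r2:1,r3:13,r4:Add1
cycle 13: CDB Add1=-7 // r0:Mul2,r1:8,r2:1,r3:13,r4:-7
cycle 14: - // r0:Mul2,r1:8,r2:1,r3:13,r4:-7

STATUS = VALUE -7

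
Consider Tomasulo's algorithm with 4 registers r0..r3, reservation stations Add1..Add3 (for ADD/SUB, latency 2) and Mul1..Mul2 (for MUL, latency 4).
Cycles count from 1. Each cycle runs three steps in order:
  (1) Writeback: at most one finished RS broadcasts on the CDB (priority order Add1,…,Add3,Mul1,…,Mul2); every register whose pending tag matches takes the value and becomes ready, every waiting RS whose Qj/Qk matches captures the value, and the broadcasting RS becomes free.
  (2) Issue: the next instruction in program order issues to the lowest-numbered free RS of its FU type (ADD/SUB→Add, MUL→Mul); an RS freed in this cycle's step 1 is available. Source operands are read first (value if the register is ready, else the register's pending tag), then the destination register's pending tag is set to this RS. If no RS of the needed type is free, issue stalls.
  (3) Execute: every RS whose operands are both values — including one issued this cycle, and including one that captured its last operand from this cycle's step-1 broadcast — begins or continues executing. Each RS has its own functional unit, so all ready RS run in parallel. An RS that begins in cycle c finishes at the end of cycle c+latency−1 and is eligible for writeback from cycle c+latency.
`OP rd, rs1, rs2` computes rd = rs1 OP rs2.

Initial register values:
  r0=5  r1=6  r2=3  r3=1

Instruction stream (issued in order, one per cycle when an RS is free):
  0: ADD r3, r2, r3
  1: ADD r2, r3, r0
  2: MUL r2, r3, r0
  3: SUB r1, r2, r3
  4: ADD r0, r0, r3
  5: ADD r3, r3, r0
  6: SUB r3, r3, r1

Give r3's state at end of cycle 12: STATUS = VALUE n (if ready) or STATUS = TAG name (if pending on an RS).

STATUS = VALUE -3

c1: issue ADD r3<-Add1 | r0:5,r1:6,r2:3,r3:Add1
c2: issue ADD r2<-Add2 | r0:5,r1:6,r2:Add2,r3:Add1
c3: CDB Add1=4; issue MUL r2<-Mul1 | r0:5,r1:6,r2:Mul1,r3:4
c4: issue SUB r1<-Add1 | r0:5,r1:Add1,r2:Mul1,r3:4
c5: CDB Add2=9; issue ADD r0<-Add2 | r0:Add2,r1:Add1,r2:Mul1,r3:4
c6: issue ADD r3<-Add3 | r0:Add2,r1:Add1,r2:Mul1,r3:Add3
c7: CDB Add2=9; issue SUB r3<-Add2 | r0:9,r1:Add1,r2:Mul1,r3:Add2
c8: CDB Mul1=20 | r0:9,r1:Add1,r2:20,r3:Add2
c9: CDB Add3=13 | r0:9,r1:Add1,r2:20,r3:Add2
c10: CDB Add1=16 | r0:9,r1:16,r2:20,r3:Add2
c11: - | r0:9,r1:16,r2:20,r3:Add2
c12: CDB Add2=-3 | r0:9,r1:16,r2:20,r3:-3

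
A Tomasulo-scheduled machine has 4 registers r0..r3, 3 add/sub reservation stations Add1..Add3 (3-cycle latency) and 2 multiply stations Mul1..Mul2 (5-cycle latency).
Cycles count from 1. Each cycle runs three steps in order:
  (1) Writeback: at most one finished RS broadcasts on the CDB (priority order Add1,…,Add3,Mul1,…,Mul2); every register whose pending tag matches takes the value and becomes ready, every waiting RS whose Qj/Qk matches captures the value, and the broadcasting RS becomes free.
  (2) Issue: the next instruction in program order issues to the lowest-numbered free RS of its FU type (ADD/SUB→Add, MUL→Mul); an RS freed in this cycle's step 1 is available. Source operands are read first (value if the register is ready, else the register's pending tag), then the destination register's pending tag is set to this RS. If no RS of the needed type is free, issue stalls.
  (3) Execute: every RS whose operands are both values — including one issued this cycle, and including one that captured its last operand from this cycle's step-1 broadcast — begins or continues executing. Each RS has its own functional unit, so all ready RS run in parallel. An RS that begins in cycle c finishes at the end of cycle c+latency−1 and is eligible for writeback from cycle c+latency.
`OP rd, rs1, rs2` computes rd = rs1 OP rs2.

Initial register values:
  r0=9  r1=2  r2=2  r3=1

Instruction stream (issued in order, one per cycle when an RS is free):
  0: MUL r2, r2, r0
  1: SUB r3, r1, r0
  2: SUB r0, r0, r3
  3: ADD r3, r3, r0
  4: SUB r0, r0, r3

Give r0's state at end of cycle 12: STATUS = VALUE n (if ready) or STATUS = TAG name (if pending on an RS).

STATUS = TAG Add1

cycle 1: issue MUL r2<-Mul1 // r0:9,r1:2,r2:Mul1,r3:1
cycle 2: issue SUB r3<-Add1 // r0:9,r1:2,r2:Mul1,r3:Add1
cycle 3: issue SUB r0<-Add2 // r0:Add2,r1:2,r2:Mul1,r3:Add1
cycle 4: issue ADD r3<-Add3 // r0:Add2,r1:2,r2:Mul1,r3:Add3
cycle 5: CDB Add1=-7; issue SUB r0<-Add1 // r0:Add1,r1:2,r2:Mul1,r3:Add3
cycle 6: CDB Mul1=18 // r0:Add1,r1:2,r2:18,r3:Add3
cycle 7: - // r0:Add1,r1:2,r2:18,r3:Add3
cycle 8: CDB Add2=16 // r0:Add1,r1:2,r2:18,r3:Add3
cycle 9: - // r0:Add1,r1:2,r2:18,r3:Add3
cycle 10: - // r0:Add1,r1:2,r2:18,r3:Add3
cycle 11: CDB Add3=9 // r0:Add1,r1:2,r2:18,r3:9
cycle 12: - // r0:Add1,r1:2,r2:18,r3:9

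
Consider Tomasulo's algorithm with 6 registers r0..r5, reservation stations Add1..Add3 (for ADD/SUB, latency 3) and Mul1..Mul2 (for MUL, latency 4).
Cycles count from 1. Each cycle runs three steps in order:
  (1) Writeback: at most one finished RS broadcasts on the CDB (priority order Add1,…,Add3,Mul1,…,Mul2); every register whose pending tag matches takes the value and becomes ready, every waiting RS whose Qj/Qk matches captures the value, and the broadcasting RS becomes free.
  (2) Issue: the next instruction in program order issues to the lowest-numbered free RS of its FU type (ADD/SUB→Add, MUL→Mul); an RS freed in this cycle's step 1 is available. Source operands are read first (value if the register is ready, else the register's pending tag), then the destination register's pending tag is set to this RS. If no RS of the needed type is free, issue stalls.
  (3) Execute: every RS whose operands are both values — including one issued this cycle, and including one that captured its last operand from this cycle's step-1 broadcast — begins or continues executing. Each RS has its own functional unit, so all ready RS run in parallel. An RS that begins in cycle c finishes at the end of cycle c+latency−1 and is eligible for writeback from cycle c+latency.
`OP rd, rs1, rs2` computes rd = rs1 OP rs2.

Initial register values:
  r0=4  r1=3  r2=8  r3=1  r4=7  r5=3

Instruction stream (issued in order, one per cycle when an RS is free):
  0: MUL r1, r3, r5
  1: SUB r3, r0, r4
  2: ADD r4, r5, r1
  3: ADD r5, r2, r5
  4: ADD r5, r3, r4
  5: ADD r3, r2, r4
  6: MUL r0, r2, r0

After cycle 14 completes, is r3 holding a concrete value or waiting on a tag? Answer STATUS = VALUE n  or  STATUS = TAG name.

STATUS = VALUE 14

c1: issue MUL r1<-Mul1 | r0:4,r1:Mul1,r2:8,r3:1,r4:7,r5:3
c2: issue SUB r3<-Add1 | r0:4,r1:Mul1,r2:8,r3:Add1,r4:7,r5:3
c3: issue ADD r4<-Add2 | r0:4,r1:Mul1,r2:8,r3:Add1,r4:Add2,r5:3
c4: issue ADD r5<-Add3 | r0:4,r1:Mul1,r2:8,r3:Add1,r4:Add2,r5:Add3
c5: CDB Add1=-3; issue ADD r5<-Add1 | r0:4,r1:Mul1,r2:8,r3:-3,r4:Add2,r5:Add1
c6: CDB Mul1=3; stall | r0:4,r1:3,r2:8,r3:-3,r4:Add2,r5:Add1
c7: CDB Add3=11; issue ADD r3<-Add3 | r0:4,r1:3,r2:8,r3:Add3,r4:Add2,r5:Add1
c8: issue MUL r0<-Mul1 | r0:Mul1,r1:3,r2:8,r3:Add3,r4:Add2,r5:Add1
c9: CDB Add2=6 | r0:Mul1,r1:3,r2:8,r3:Add3,r4:6,r5:Add1
c10: - | r0:Mul1,r1:3,r2:8,r3:Add3,r4:6,r5:Add1
c11: - | r0:Mul1,r1:3,r2:8,r3:Add3,r4:6,r5:Add1
c12: CDB Add1=3 | r0:Mul1,r1:3,r2:8,r3:Add3,r4:6,r5:3
c13: CDB Add3=14 | r0:Mul1,r1:3,r2:8,r3:14,r4:6,r5:3
c14: CDB Mul1=32 | r0:32,r1:3,r2:8,r3:14,r4:6,r5:3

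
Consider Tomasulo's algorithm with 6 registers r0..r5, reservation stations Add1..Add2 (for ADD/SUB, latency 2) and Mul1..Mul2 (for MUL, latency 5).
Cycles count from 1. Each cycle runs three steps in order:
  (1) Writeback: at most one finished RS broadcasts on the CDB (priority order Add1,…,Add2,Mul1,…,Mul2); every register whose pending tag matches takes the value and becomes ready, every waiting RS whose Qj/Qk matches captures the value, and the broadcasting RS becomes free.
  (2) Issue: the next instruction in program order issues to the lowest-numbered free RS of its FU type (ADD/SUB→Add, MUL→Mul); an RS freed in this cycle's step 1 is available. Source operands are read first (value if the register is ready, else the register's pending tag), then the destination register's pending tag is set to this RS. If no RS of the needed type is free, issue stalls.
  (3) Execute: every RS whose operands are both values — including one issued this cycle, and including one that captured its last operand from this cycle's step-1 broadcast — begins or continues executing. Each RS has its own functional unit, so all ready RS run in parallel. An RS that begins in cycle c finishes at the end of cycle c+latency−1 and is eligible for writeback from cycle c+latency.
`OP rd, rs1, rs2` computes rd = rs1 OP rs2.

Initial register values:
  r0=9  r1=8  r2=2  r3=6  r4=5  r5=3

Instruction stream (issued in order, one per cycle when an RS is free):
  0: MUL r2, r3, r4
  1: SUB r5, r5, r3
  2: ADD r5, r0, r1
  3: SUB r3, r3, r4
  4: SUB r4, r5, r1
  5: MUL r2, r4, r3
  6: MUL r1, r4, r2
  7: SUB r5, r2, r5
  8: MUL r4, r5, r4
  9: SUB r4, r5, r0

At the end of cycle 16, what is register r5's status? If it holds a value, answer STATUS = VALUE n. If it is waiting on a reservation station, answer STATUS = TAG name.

c1: issue MUL r2<-Mul1 | r0:9,r1:8,r2:Mul1,r3:6,r4:5,r5:3
c2: issue SUB r5<-Add1 | r0:9,r1:8,r2:Mul1,r3:6,r4:5,r5:Add1
c3: issue ADD r5<-Add2 | r0:9,r1:8,r2:Mul1,r3:6,r4:5,r5:Add2
c4: CDB Add1=-3; issue SUB r3<-Add1 | r0:9,r1:8,r2:Mul1,r3:Add1,r4:5,r5:Add2
c5: CDB Add2=17; issue SUB r4<-Add2 | r0:9,r1:8,r2:Mul1,r3:Add1,r4:Add2,r5:17
c6: CDB Add1=1; issue MUL r2<-Mul2 | r0:9,r1:8,r2:Mul2,r3:1,r4:Add2,r5:17
c7: CDB Add2=9; stall | r0:9,r1:8,r2:Mul2,r3:1,r4:9,r5:17
c8: CDB Mul1=30; issue MUL r1<-Mul1 | r0:9,r1:Mul1,r2:Mul2,r3:1,r4:9,r5:17
c9: issue SUB r5<-Add1 | r0:9,r1:Mul1,r2:Mul2,r3:1,r4:9,r5:Add1
c10: stall | r0:9,r1:Mul1,r2:Mul2,r3:1,r4:9,r5:Add1
c11: stall | r0:9,r1:Mul1,r2:Mul2,r3:1,r4:9,r5:Add1
c12: CDB Mul2=9; issue MUL r4<-Mul2 | r0:9,r1:Mul1,r2:9,r3:1,r4:Mul2,r5:Add1
c13: issue SUB r4<-Add2 | r0:9,r1:Mul1,r2:9,r3:1,r4:Add2,r5:Add1
c14: CDB Add1=-8 | r0:9,r1:Mul1,r2:9,r3:1,r4:Add2,r5:-8
c15: - | r0:9,r1:Mul1,r2:9,r3:1,r4:Add2,r5:-8
c16: CDB Add2=-17 | r0:9,r1:Mul1,r2:9,r3:1,r4:-17,r5:-8

STATUS = VALUE -8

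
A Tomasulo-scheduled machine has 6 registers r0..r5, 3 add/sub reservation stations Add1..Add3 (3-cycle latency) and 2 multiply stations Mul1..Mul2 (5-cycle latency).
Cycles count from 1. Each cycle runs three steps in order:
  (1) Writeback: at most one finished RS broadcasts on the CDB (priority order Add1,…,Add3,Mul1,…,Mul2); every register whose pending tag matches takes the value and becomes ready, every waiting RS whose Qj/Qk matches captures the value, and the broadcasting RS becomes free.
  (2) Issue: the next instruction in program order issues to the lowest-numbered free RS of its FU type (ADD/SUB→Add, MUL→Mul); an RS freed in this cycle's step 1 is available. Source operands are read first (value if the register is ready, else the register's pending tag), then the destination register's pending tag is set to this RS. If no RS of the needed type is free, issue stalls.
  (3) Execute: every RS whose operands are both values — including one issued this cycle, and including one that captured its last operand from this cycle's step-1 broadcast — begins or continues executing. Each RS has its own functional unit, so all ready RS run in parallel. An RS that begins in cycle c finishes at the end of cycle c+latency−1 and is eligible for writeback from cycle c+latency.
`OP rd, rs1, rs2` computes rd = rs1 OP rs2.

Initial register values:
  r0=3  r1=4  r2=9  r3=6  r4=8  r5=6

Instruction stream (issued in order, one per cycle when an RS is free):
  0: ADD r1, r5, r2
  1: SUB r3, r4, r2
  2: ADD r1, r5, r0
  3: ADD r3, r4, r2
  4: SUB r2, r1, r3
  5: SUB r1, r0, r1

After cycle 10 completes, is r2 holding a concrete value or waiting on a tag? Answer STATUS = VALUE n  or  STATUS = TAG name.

STATUS = VALUE -8

  c1: issue ADD r1<-Add1  regs: r0:3,r1:Add1,r2:9,r3:6,r4:8,r5:6
  c2: issue SUB r3<-Add2  regs: r0:3,r1:Add1,r2:9,r3:Add2,r4:8,r5:6
  c3: issue ADD r1<-Add3  regs: r0:3,r1:Add3,r2:9,r3:Add2,r4:8,r5:6
  c4: CDB Add1=15; issue ADD r3<-Add1  regs: r0:3,r1:Add3,r2:9,r3:Add1,r4:8,r5:6
  c5: CDB Add2=-1; issue SUB r2<-Add2  regs: r0:3,r1:Add3,r2:Add2,r3:Add1,r4:8,r5:6
  c6: CDB Add3=9; issue SUB r1<-Add3  regs: r0:3,r1:Add3,r2:Add2,r3:Add1,r4:8,r5:6
  c7: CDB Add1=17  regs: r0:3,r1:Add3,r2:Add2,r3:17,r4:8,r5:6
  c8: -  regs: r0:3,r1:Add3,r2:Add2,r3:17,r4:8,r5:6
  c9: CDB Add3=-6  regs: r0:3,r1:-6,r2:Add2,r3:17,r4:8,r5:6
  c10: CDB Add2=-8  regs: r0:3,r1:-6,r2:-8,r3:17,r4:8,r5:6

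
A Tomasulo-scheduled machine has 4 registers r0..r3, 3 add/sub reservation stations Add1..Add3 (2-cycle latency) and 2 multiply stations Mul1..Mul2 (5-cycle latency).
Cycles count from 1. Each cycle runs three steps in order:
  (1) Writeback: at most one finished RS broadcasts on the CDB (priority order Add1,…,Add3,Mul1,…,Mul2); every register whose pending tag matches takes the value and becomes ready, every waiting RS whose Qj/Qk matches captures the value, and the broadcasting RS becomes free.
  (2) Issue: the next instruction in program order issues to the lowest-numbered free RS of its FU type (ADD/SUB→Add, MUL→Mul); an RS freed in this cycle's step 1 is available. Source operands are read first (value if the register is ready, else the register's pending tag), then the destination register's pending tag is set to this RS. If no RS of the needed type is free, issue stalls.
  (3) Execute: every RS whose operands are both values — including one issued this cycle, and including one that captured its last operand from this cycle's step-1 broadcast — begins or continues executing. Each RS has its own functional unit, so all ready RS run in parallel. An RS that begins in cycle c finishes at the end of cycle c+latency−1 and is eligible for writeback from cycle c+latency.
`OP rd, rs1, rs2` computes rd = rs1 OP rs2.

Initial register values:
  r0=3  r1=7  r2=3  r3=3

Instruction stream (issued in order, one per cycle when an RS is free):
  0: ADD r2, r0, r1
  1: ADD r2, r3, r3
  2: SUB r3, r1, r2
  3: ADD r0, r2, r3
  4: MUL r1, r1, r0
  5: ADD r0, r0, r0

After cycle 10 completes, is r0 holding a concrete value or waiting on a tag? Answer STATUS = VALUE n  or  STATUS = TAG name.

STATUS = VALUE 14

cycle 1: issue ADD r2<-Add1 // r0:3,r1:7,r2:Add1,r3:3
cycle 2: issue ADD r2<-Add2 // r0:3,r1:7,r2:Add2,r3:3
cycle 3: CDB Add1=10; issue SUB r3<-Add1 // r0:3,r1:7,r2:Add2,r3:Add1
cycle 4: CDB Add2=6; issue ADD r0<-Add2 // r0:Add2,r1:7,r2:6,r3:Add1
cycle 5: issue MUL r1<-Mul1 // r0:Add2,r1:Mul1,r2:6,r3:Add1
cycle 6: CDB Add1=1; issue ADD r0<-Add1 // r0:Add1,r1:Mul1,r2:6,r3:1
cycle 7: - // r0:Add1,r1:Mul1,r2:6,r3:1
cycle 8: CDB Add2=7 // r0:Add1,r1:Mul1,r2:6,r3:1
cycle 9: - // r0:Add1,r1:Mul1,r2:6,r3:1
cycle 10: CDB Add1=14 // r0:14,r1:Mul1,r2:6,r3:1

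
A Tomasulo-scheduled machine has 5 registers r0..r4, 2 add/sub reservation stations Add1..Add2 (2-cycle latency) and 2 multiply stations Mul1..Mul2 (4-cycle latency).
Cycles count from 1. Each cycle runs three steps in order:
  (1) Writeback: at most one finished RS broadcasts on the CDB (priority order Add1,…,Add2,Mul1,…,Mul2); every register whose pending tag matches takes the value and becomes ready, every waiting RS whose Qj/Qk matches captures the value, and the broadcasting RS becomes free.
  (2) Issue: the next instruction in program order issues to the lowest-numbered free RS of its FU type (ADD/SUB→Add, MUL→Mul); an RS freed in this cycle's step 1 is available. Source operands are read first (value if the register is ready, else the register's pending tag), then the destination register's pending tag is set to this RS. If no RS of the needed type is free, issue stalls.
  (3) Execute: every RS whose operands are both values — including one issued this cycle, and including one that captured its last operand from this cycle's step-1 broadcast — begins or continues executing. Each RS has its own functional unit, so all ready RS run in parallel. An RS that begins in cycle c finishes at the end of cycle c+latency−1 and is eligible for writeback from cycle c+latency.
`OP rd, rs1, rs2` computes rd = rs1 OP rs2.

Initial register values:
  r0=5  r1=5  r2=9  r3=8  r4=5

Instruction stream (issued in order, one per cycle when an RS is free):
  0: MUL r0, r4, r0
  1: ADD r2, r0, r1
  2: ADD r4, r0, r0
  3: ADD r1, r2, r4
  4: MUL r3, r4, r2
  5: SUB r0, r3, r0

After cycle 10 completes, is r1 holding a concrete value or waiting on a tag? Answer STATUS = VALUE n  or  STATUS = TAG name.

  c1: issue MUL r0<-Mul1  regs: r0:Mul1,r1:5,r2:9,r3:8,r4:5
  c2: issue ADD r2<-Add1  regs: r0:Mul1,r1:5,r2:Add1,r3:8,r4:5
  c3: issue ADD r4<-Add2  regs: r0:Mul1,r1:5,r2:Add1,r3:8,r4:Add2
  c4: stall  regs: r0:Mul1,r1:5,r2:Add1,r3:8,r4:Add2
  c5: CDB Mul1=25; stall  regs: r0:25,r1:5,r2:Add1,r3:8,r4:Add2
  c6: stall  regs: r0:25,r1:5,r2:Add1,r3:8,r4:Add2
  c7: CDB Add1=30; issue ADD r1<-Add1  regs: r0:25,r1:Add1,r2:30,r3:8,r4:Add2
  c8: CDB Add2=50; issue MUL r3<-Mul1  regs: r0:25,r1:Add1,r2:30,r3:Mul1,r4:50
  c9: issue SUB r0<-Add2  regs: r0:Add2,r1:Add1,r2:30,r3:Mul1,r4:50
  c10: CDB Add1=80  regs: r0:Add2,r1:80,r2:30,r3:Mul1,r4:50

STATUS = VALUE 80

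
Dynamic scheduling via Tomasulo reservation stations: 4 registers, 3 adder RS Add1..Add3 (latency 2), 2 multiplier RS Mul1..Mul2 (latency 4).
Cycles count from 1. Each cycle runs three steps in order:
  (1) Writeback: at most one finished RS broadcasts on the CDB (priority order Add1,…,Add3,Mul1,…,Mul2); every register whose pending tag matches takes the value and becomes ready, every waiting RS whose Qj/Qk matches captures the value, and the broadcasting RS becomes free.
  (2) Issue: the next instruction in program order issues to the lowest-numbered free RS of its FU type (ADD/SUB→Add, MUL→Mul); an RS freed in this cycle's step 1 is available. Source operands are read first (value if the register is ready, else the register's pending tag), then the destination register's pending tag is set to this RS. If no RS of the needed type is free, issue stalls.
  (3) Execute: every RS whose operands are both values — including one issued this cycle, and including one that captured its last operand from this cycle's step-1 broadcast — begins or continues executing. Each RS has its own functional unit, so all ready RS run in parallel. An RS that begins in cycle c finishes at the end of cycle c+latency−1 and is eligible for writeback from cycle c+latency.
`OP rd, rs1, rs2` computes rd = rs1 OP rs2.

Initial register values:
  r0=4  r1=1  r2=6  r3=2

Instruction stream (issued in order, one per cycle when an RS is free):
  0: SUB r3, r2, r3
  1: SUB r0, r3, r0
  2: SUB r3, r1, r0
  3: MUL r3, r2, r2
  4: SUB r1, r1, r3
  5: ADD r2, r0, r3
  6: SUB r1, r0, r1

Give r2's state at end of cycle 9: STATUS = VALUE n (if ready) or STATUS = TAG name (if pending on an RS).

STATUS = TAG Add3

  c1: issue SUB r3<-Add1  regs: r0:4,r1:1,r2:6,r3:Add1
  c2: issue SUB r0<-Add2  regs: r0:Add2,r1:1,r2:6,r3:Add1
  c3: CDB Add1=4; issue SUB r3<-Add1  regs: r0:Add2,r1:1,r2:6,r3:Add1
  c4: issue MUL r3<-Mul1  regs: r0:Add2,r1:1,r2:6,r3:Mul1
  c5: CDB Add2=0; issue SUB r1<-Add2  regs: r0:0,r1:Add2,r2:6,r3:Mul1
  c6: issue ADD r2<-Add3  regs: r0:0,r1:Add2,r2:Add3,r3:Mul1
  c7: CDB Add1=1; issue SUB r1<-Add1  regs: r0:0,r1:Add1,r2:Add3,r3:Mul1
  c8: CDB Mul1=36  regs: r0:0,r1:Add1,r2:Add3,r3:36
  c9: -  regs: r0:0,r1:Add1,r2:Add3,r3:36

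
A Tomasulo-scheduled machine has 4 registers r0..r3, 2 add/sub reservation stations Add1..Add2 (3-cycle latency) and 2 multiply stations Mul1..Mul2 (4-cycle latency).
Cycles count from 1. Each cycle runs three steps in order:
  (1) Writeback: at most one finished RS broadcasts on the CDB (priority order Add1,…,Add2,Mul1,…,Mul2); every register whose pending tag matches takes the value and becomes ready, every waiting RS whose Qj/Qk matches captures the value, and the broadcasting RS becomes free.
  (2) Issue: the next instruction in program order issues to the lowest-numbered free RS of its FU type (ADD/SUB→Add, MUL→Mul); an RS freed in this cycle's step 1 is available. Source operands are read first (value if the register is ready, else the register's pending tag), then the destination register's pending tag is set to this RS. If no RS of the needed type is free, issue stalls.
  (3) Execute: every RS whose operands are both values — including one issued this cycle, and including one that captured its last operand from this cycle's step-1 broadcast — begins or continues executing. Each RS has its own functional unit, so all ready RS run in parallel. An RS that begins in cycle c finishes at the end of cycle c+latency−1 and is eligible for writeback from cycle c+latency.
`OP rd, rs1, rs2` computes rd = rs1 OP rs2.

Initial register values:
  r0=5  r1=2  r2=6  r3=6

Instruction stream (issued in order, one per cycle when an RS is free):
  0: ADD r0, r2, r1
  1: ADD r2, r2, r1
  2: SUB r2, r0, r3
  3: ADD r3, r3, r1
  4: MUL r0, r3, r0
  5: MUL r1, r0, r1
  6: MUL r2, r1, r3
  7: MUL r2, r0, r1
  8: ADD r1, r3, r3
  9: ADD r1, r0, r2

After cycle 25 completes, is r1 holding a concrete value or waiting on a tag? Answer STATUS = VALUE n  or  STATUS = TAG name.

c1: issue ADD r0<-Add1 | r0:Add1,r1:2,r2:6,r3:6
c2: issue ADD r2<-Add2 | r0:Add1,r1:2,r2:Add2,r3:6
c3: stall | r0:Add1,r1:2,r2:Add2,r3:6
c4: CDB Add1=8; issue SUB r2<-Add1 | r0:8,r1:2,r2:Add1,r3:6
c5: CDB Add2=8; issue ADD r3<-Add2 | r0:8,r1:2,r2:Add1,r3:Add2
c6: issue MUL r0<-Mul1 | r0:Mul1,r1:2,r2:Add1,r3:Add2
c7: CDB Add1=2; issue MUL r1<-Mul2 | r0:Mul1,r1:Mul2,r2:2,r3:Add2
c8: CDB Add2=8; stall | r0:Mul1,r1:Mul2,r2:2,r3:8
c9: stall | r0:Mul1,r1:Mul2,r2:2,r3:8
c10: stall | r0:Mul1,r1:Mul2,r2:2,r3:8
c11: stall | r0:Mul1,r1:Mul2,r2:2,r3:8
c12: CDB Mul1=64; issue MUL r2<-Mul1 | r0:64,r1:Mul2,r2:Mul1,r3:8
c13: stall | r0:64,r1:Mul2,r2:Mul1,r3:8
c14: stall | r0:64,r1:Mul2,r2:Mul1,r3:8
c15: stall | r0:64,r1:Mul2,r2:Mul1,r3:8
c16: CDB Mul2=128; issue MUL r2<-Mul2 | r0:64,r1:128,r2:Mul2,r3:8
c17: issue ADD r1<-Add1 | r0:64,r1:Add1,r2:Mul2,r3:8
c18: issue ADD r1<-Add2 | r0:64,r1:Add2,r2:Mul2,r3:8
c19: - | r0:64,r1:Add2,r2:Mul2,r3:8
c20: CDB Add1=16 | r0:64,r1:Add2,r2:Mul2,r3:8
c21: CDB Mul1=1024 | r0:64,r1:Add2,r2:Mul2,r3:8
c22: CDB Mul2=8192 | r0:64,r1:Add2,r2:8192,r3:8
c23: - | r0:64,r1:Add2,r2:8192,r3:8
c24: - | r0:64,r1:Add2,r2:8192,r3:8
c25: CDB Add2=8256 | r0:64,r1:8256,r2:8192,r3:8

STATUS = VALUE 8256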